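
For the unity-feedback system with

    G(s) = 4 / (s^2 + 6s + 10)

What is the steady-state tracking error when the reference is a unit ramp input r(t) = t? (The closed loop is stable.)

G(s) has no poles at the origin.
This is a Type 0 system; Kv = lim_{s→0} s·G(s) = 0, so the steady-state error for a ramp input is infinite.

e_ss = ∞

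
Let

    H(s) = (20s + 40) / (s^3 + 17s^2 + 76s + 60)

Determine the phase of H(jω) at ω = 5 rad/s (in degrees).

∠H(j5) ≈ -76.86°

At s = j5: numerator = 40 + j100, denominator = -365 + j255.
∠H = ∠num − ∠den = 68.199° − (145.06°) = -76.86°.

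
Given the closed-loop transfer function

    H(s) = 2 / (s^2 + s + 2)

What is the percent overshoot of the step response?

Comparing s^2 + s + 2 to s^2 + 2ζωₙs + ωₙ²: ωₙ = √2 ≈ 1.414 rad/s and ζ = 1/(2·√2) ≈ 0.3536.
%OS = 100·exp(−πζ/√(1−ζ²)) = 100·exp(−π·0.3536/√(1−0.3536²)) ≈ 30.5%.

%OS ≈ 30.5%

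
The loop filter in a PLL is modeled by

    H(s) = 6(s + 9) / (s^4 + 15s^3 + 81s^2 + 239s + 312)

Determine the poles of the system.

The poles are the roots of the denominator s^4 + 15s^3 + 81s^2 + 239s + 312 = 0.
Trying s = -3: the polynomial evaluates to 0, so (s + 3) is a factor.
Dividing out leaves s^3 + 12s^2 + 45s + 104 = 0.
This factors further as (s^2 + 4s + 13)(s + 8) = 0.

s = -2 ± 3j, -3, -8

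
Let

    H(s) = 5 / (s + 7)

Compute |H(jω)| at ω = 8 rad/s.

|H(j8)| ≈ 0.4704

Substitute s = j8: numerator = 5, denominator = 7 + j8.
|H(j8)| = |5| / |7 + j8| = 5 / 10.630 ≈ 0.4704.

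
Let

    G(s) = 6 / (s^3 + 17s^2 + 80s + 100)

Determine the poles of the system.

The poles are the roots of the denominator s^3 + 17s^2 + 80s + 100 = 0.
Trying s = -2: the polynomial evaluates to 0, so (s + 2) is a factor.
Dividing out leaves s^2 + 15s + 50 = 0.
Factoring the quadratic: (s + 5)(s + 10) = 0.

s = -2, -5, -10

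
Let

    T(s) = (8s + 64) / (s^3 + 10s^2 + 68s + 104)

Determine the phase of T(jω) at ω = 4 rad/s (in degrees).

∠T(j4) ≈ -78.50°

At s = j4: numerator = 64 + j32, denominator = -56 + j208.
∠T = ∠num − ∠den = 26.565° − (105.07°) = -78.50°.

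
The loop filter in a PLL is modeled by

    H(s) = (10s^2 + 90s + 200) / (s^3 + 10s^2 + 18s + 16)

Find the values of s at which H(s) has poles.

s = -1 + j, -1 - j, -8

The poles are the roots of the denominator s^3 + 10s^2 + 18s + 16 = 0.
Trying s = -8: the polynomial evaluates to 0, so (s + 8) is a factor.
Dividing out leaves s^2 + 2s + 2 = 0.
The quadratic formula then gives s = -1 ± 1j.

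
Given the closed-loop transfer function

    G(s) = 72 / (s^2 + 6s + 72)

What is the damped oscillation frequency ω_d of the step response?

Comparing s^2 + 6s + 72 to s^2 + 2ζωₙs + ωₙ²: ωₙ = √72 ≈ 8.485 rad/s and ζ = 6/(2·√72) ≈ 0.3536.
ζωₙ = 6/2 = 3, so ω_d = ωₙ√(1−ζ²) = √(ωₙ² − (ζωₙ)²) = √(72 − 3²) = √63 ≈ 7.937 rad/s.

ω_d ≈ 7.937 rad/s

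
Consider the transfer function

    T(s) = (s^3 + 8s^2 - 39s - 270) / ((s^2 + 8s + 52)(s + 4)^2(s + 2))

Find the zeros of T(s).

Set the numerator to zero: s^3 + 8s^2 - 39s - 270 = 0.
Factoring: (s + 5)(s - 6)(s + 9) = 0.

s = -5, 6, -9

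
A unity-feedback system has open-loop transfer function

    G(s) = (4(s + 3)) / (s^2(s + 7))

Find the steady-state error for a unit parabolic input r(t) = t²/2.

e_ss = 0.5833

G(s) has 2 poles at the origin.
This is a Type 2 system. Ka = lim_{s→0} s^2·G(s) = 12/7.
e_ss = 1/Ka = 1/(12/7) = 7/12 ≈ 0.5833.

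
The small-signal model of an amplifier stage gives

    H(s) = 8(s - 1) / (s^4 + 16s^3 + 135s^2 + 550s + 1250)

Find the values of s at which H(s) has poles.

s = -3 + 4j, -3 - 4j, -5 + 5j, -5 - 5j

The poles are the roots of the denominator s^4 + 16s^3 + 135s^2 + 550s + 1250 = 0.
No real roots exist; factor into two real quadratics: (s^2 + 6s + 25)(s^2 + 10s + 50) = 0.
Each quadratic gives a conjugate pair via the quadratic formula.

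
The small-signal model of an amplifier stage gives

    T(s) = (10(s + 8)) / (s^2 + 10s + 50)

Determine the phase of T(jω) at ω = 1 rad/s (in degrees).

At s = j1: numerator = 80 + j10, denominator = 49 + j10.
∠T = ∠num − ∠den = 7.1250° − (11.535°) = -4.410°.

∠T(j1) ≈ -4.410°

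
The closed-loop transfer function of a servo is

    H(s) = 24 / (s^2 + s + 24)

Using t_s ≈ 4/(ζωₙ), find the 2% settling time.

t_s ≈ 8 s

Comparing s^2 + s + 24 to s^2 + 2ζωₙs + ωₙ²: ωₙ = √24 ≈ 4.899 rad/s and ζ = 1/(2·√24) ≈ 0.1021.
ζωₙ = 1/2 = 0.5, so t_s ≈ 4/(ζωₙ) = 4/0.5 = 8 s.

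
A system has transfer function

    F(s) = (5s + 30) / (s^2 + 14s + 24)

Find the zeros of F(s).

Set the numerator to zero: 5s + 30 = 0, i.e. 5·(s + 6) = 0.
So s = -6.

s = -6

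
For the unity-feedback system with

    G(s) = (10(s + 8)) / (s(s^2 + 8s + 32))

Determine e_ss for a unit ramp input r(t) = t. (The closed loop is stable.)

G(s) has one pole at the origin.
This is a Type 1 system. Kv = lim_{s→0} s·G(s) = 80/32 = 5/2.
e_ss = 1/Kv = 1/(5/2) = 2/5 ≈ 0.4000.

e_ss = 0.4000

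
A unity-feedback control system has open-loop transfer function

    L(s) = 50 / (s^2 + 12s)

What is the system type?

Factor s from the denominator: s^2 + 12s = s·(s + 12).
There is 1 pole at the origin, so the system is Type 1.

Type 1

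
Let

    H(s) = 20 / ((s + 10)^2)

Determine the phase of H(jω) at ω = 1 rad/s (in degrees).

At s = j1: numerator = 20, denominator = 99 + j20.
∠H = ∠num − ∠den = 0° − (11.421°) = -11.42°.

∠H(j1) ≈ -11.42°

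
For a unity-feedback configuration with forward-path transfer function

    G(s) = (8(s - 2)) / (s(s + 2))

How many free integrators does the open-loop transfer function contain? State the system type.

Type 1

The denominator has 1 factor of s at the origin (free integrator), so this is a Type 1 system.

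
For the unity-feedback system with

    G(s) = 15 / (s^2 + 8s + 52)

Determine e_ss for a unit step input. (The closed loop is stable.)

e_ss = 0.7761

G(s) has no poles at the origin.
This is a Type 0 system. Kp = lim_{s→0} G(s) = 15/52.
e_ss = 1/(1 + Kp) = 1/(1 + 15/52) = 52/67 ≈ 0.7761.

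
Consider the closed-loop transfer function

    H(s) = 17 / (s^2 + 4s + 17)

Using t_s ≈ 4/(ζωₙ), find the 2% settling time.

t_s ≈ 2 s

Comparing s^2 + 4s + 17 to s^2 + 2ζωₙs + ωₙ²: ωₙ = √17 ≈ 4.123 rad/s and ζ = 4/(2·√17) ≈ 0.4851.
ζωₙ = 4/2 = 2, so t_s ≈ 4/(ζωₙ) = 4/2 = 2 s.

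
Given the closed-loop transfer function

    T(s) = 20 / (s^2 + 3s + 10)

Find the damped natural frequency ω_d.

ω_d ≈ 2.784 rad/s

Comparing s^2 + 3s + 10 to s^2 + 2ζωₙs + ωₙ²: ωₙ = √10 ≈ 3.162 rad/s and ζ = 3/(2·√10) ≈ 0.4743.
ζωₙ = 3/2 = 1.5, so ω_d = ωₙ√(1−ζ²) = √(ωₙ² − (ζωₙ)²) = √(10 − 1.5²) = √7.75 ≈ 2.784 rad/s.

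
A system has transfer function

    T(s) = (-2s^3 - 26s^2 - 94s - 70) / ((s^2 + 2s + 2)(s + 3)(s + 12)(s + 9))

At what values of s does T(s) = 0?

Set the numerator to zero: -2s^3 - 26s^2 - 94s - 70 = 0, i.e. -2·(s^3 + 13s^2 + 47s + 35) = 0.
Factoring: (s + 7)(s + 1)(s + 5) = 0.

s = -7, -1, -5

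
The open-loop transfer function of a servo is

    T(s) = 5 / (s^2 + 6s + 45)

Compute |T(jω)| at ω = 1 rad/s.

|T(j1)| ≈ 0.1126

Substitute s = j1: numerator = 5, denominator = 44 + j6.
|T(j1)| = |5| / |44 + j6| = 5 / 44.407 ≈ 0.1126.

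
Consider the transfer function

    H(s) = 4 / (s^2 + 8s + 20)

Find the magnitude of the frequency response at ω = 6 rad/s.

|H(j6)| ≈ 0.07906

Substitute s = j6: numerator = 4, denominator = -16 + j48.
|H(j6)| = |4| / |-16 + j48| = 4 / 50.596 ≈ 0.07906.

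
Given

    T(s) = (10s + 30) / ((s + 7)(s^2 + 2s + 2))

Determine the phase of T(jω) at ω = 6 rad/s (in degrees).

At s = j6: numerator = 30 + j60, denominator = -310 - j120.
∠T = ∠num − ∠den = 63.435° − (-158.84°) = 222.3°, which wraps to -137.7°.

∠T(j6) ≈ -137.7°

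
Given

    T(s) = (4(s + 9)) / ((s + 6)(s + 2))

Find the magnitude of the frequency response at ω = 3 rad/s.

Substitute s = j3: numerator = 36 + j12, denominator = 3 + j24.
|T(j3)| = |36 + j12| / |3 + j24| = 37.947 / 24.187 ≈ 1.569.

|T(j3)| ≈ 1.569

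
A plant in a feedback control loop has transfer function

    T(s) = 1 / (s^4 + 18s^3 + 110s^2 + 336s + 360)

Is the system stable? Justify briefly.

The denominator s^4 + 18s^3 + 110s^2 + 336s + 360 factors as (s + 2)(s + 10)(s^2 + 6s + 18), giving poles at s = -2, -10, -3 + 3j, -3 - 3j.
Since all poles lie strictly in the left half-plane, the system is stable.

stable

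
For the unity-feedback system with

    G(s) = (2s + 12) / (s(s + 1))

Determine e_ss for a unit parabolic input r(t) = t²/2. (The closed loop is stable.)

G(s) has one pole at the origin.
This is a Type 1 system; Ka = lim_{s→0} s^2·G(s) = 0, so the steady-state error for a parabola input is infinite.

e_ss = ∞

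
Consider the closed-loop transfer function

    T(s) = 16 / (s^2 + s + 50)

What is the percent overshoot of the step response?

%OS ≈ 80.0%

Comparing s^2 + s + 50 to s^2 + 2ζωₙs + ωₙ²: ωₙ = √50 ≈ 7.071 rad/s and ζ = 1/(2·√50) ≈ 0.07071.
%OS = 100·exp(−πζ/√(1−ζ²)) = 100·exp(−π·0.07071/√(1−0.07071²)) ≈ 80.0%.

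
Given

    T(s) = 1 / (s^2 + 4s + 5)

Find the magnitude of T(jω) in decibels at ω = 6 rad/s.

|T(j6)|_dB ≈ -31.9 dB

Substitute s = j6: numerator = 1, denominator = -31 + j24.
|T(j6)| = |1| / |-31 + j24| = 1 / 39.205 ≈ 0.02551.
In decibels: 20·log₁₀(0.02551) ≈ -31.9 dB.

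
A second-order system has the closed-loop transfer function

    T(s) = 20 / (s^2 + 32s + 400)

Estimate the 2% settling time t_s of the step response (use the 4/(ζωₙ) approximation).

Comparing s^2 + 32s + 400 to s^2 + 2ζωₙs + ωₙ²: ωₙ = 20 rad/s and ζ = 32/(2·20) = 0.8.
ζωₙ = 32/2 = 16, so t_s ≈ 4/(ζωₙ) = 4/16 = 0.2500 s.

t_s ≈ 0.2500 s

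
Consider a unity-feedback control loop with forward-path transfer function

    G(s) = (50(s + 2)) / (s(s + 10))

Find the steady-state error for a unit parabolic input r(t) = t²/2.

e_ss = ∞

G(s) has one pole at the origin.
This is a Type 1 system; Ka = lim_{s→0} s^2·G(s) = 0, so the steady-state error for a parabola input is infinite.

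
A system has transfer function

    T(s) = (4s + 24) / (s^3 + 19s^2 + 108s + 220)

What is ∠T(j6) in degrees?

At s = j6: numerator = 24 + j24, denominator = -464 + j432.
∠T = ∠num − ∠den = 45° − (137.05°) = -92.05°.

∠T(j6) ≈ -92.05°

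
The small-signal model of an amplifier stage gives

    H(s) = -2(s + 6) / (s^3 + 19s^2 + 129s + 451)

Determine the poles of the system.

The poles are the roots of the denominator s^3 + 19s^2 + 129s + 451 = 0.
Trying s = -11: the polynomial evaluates to 0, so (s + 11) is a factor.
Dividing out leaves s^2 + 8s + 41 = 0.
The quadratic formula then gives s = -4 ± 5j.

s = -4 + 5j, -4 - 5j, -11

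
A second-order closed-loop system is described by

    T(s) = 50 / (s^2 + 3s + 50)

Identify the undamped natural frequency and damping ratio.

ωₙ ≈ 7.071 rad/s, ζ ≈ 0.2121

Compare the denominator to the standard form s^2 + 2ζωₙs + ωₙ².
ωₙ² = 50, so ωₙ = √50 ≈ 7.071 rad/s.
2ζωₙ = 3, so ζ = 3/(2·√50) ≈ 0.2121.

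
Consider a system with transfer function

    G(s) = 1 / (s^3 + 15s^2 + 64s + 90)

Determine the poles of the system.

The poles are the roots of the denominator s^3 + 15s^2 + 64s + 90 = 0.
Trying s = -9: the polynomial evaluates to 0, so (s + 9) is a factor.
Dividing out leaves s^2 + 6s + 10 = 0.
The quadratic formula then gives s = -3 ± 1j.

s = -3 ± j, -9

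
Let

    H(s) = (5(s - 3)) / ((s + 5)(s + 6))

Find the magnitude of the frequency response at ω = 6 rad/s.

Substitute s = j6: numerator = -15 + j30, denominator = -6 + j66.
|H(j6)| = |-15 + j30| / |-6 + j66| = 33.541 / 66.272 ≈ 0.5061.

|H(j6)| ≈ 0.5061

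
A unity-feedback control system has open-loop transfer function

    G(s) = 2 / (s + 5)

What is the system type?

The denominator has no factor of s at the origin — no free integrator — so this is a Type 0 system.

Type 0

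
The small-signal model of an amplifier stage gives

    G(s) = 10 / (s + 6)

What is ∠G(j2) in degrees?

∠G(j2) ≈ -18.43°

At s = j2: numerator = 10, denominator = 6 + j2.
∠G = ∠num − ∠den = 0° − (18.435°) = -18.43°.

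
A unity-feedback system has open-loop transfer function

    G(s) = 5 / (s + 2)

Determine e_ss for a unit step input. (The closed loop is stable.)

G(s) has no poles at the origin.
This is a Type 0 system. Kp = lim_{s→0} G(s) = 5/2.
e_ss = 1/(1 + Kp) = 1/(1 + 5/2) = 2/7 ≈ 0.2857.

e_ss = 0.2857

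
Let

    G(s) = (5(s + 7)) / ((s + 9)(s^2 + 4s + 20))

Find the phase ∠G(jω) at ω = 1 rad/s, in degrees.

At s = j1: numerator = 35 + j5, denominator = 167 + j55.
∠G = ∠num − ∠den = 8.1301° − (18.229°) = -10.10°.

∠G(j1) ≈ -10.10°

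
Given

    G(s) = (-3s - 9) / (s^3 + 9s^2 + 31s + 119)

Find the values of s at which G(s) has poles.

The poles are the roots of the denominator s^3 + 9s^2 + 31s + 119 = 0.
Trying s = -7: the polynomial evaluates to 0, so (s + 7) is a factor.
Dividing out leaves s^2 + 2s + 17 = 0.
The quadratic formula then gives s = -1 ± 4j.

s = -1 + 4j, -1 - 4j, -7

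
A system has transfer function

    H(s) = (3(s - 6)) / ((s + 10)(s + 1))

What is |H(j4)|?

Substitute s = j4: numerator = -18 + j12, denominator = -6 + j44.
|H(j4)| = |-18 + j12| / |-6 + j44| = 21.633 / 44.407 ≈ 0.4872.

|H(j4)| ≈ 0.4872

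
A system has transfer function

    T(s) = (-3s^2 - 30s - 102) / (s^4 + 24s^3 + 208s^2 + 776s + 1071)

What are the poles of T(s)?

s = -4 ± j, -9, -7

The poles are the roots of the denominator s^4 + 24s^3 + 208s^2 + 776s + 1071 = 0.
Trying s = -9: the polynomial evaluates to 0, so (s + 9) is a factor.
Dividing out leaves s^3 + 15s^2 + 73s + 119 = 0.
This factors further as (s^2 + 8s + 17)(s + 7) = 0.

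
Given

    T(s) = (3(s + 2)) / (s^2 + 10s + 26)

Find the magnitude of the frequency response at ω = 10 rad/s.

|T(j10)| ≈ 0.2459

Substitute s = j10: numerator = 6 + j30, denominator = -74 + j100.
|T(j10)| = |6 + j30| / |-74 + j100| = 30.594 / 124.40 ≈ 0.2459.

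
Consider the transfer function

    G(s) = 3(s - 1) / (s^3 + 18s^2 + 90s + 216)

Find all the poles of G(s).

The poles are the roots of the denominator s^3 + 18s^2 + 90s + 216 = 0.
Trying s = -12: the polynomial evaluates to 0, so (s + 12) is a factor.
Dividing out leaves s^2 + 6s + 18 = 0.
The quadratic formula then gives s = -3 ± 3j.

s = -3 + 3j, -3 - 3j, -12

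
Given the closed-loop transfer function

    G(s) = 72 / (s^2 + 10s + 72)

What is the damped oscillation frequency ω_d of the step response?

Comparing s^2 + 10s + 72 to s^2 + 2ζωₙs + ωₙ²: ωₙ = √72 ≈ 8.485 rad/s and ζ = 10/(2·√72) ≈ 0.5893.
ζωₙ = 10/2 = 5, so ω_d = ωₙ√(1−ζ²) = √(ωₙ² − (ζωₙ)²) = √(72 − 5²) = √47 ≈ 6.856 rad/s.

ω_d ≈ 6.856 rad/s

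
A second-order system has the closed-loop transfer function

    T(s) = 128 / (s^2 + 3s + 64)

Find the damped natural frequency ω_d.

Comparing s^2 + 3s + 64 to s^2 + 2ζωₙs + ωₙ²: ωₙ = 8 rad/s and ζ = 3/(2·8) = 0.1875.
ζωₙ = 3/2 = 1.5, so ω_d = ωₙ√(1−ζ²) = √(ωₙ² − (ζωₙ)²) = √(64 − 1.5²) = √61.75 ≈ 7.858 rad/s.

ω_d ≈ 7.858 rad/s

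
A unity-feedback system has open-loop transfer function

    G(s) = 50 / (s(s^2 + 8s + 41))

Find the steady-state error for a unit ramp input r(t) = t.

G(s) has one pole at the origin.
This is a Type 1 system. Kv = lim_{s→0} s·G(s) = 50/41.
e_ss = 1/Kv = 1/(50/41) = 41/50 ≈ 0.8200.

e_ss = 0.8200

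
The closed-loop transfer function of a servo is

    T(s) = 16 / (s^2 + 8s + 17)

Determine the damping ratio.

Compare the denominator to the standard form s^2 + 2ζωₙs + ωₙ².
ωₙ² = 17, so ωₙ = √17 ≈ 4.123 rad/s.
2ζωₙ = 8, so ζ = 8/(2·√17) ≈ 0.9701.

ζ ≈ 0.9701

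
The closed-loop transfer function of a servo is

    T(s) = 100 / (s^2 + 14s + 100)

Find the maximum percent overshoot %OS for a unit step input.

Comparing s^2 + 14s + 100 to s^2 + 2ζωₙs + ωₙ²: ωₙ = 10 rad/s and ζ = 14/(2·10) = 0.7.
%OS = 100·exp(−πζ/√(1−ζ²)) = 100·exp(−π·0.7/√(1−0.7²)) ≈ 4.60%.

%OS ≈ 4.60%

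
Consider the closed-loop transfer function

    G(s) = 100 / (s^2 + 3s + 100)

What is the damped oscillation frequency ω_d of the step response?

ω_d ≈ 9.887 rad/s

Comparing s^2 + 3s + 100 to s^2 + 2ζωₙs + ωₙ²: ωₙ = 10 rad/s and ζ = 3/(2·10) = 0.15.
ζωₙ = 3/2 = 1.5, so ω_d = ωₙ√(1−ζ²) = √(ωₙ² − (ζωₙ)²) = √(100 − 1.5²) = √97.75 ≈ 9.887 rad/s.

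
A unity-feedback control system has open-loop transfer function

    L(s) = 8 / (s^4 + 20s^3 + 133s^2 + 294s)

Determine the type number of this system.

Type 1

The denominator has 1 factor of s at the origin (free integrator), so this is a Type 1 system.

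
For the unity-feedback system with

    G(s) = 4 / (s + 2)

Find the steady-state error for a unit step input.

e_ss = 0.3333

G(s) has no poles at the origin.
This is a Type 0 system. Kp = lim_{s→0} G(s) = 4/2 = 2.
e_ss = 1/(1 + Kp) = 1/(1 + 2) = 1/3 ≈ 0.3333.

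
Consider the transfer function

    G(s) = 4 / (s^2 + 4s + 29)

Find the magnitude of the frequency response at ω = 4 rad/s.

|G(j4)| ≈ 0.1940

Substitute s = j4: numerator = 4, denominator = 13 + j16.
|G(j4)| = |4| / |13 + j16| = 4 / 20.616 ≈ 0.1940.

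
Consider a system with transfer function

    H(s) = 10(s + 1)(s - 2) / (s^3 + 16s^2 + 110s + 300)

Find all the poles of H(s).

The poles are the roots of the denominator s^3 + 16s^2 + 110s + 300 = 0.
Trying s = -6: the polynomial evaluates to 0, so (s + 6) is a factor.
Dividing out leaves s^2 + 10s + 50 = 0.
The quadratic formula then gives s = -5 ± 5j.

s = -5 + 5j, -5 - 5j, -6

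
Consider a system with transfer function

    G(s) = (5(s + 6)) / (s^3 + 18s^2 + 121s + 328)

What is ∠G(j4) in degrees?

At s = j4: numerator = 30 + j20, denominator = 40 + j420.
∠G = ∠num − ∠den = 33.690° − (84.560°) = -50.87°.

∠G(j4) ≈ -50.87°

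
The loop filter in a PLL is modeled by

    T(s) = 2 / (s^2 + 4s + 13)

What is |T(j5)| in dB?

Substitute s = j5: numerator = 2, denominator = -12 + j20.
|T(j5)| = |2| / |-12 + j20| = 2 / 23.324 ≈ 0.08575.
In decibels: 20·log₁₀(0.08575) ≈ -21.3 dB.

|T(j5)|_dB ≈ -21.3 dB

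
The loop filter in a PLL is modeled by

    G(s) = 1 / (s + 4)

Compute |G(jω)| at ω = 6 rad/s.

Substitute s = j6: numerator = 1, denominator = 4 + j6.
|G(j6)| = |1| / |4 + j6| = 1 / 7.2111 ≈ 0.1387.

|G(j6)| ≈ 0.1387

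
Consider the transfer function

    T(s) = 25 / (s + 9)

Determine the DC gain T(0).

Set s = 0: T(0) = (25) / (9) = 25/9.

T(0) = 25/9 ≈ 2.778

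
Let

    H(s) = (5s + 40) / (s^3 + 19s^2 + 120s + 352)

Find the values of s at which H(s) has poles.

s = -4 + 4j, -4 - 4j, -11

The poles are the roots of the denominator s^3 + 19s^2 + 120s + 352 = 0.
Trying s = -11: the polynomial evaluates to 0, so (s + 11) is a factor.
Dividing out leaves s^2 + 8s + 32 = 0.
The quadratic formula then gives s = -4 ± 4j.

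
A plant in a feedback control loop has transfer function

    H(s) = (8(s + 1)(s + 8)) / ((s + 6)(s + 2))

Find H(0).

At s = 0 each factor (s + a) contributes a and each (s^2 + bs + c) contributes c.
H(0) = 8·(1) · (8) / ((6) · (2)) = 64/12 = 16/3.

H(0) = 16/3 ≈ 5.333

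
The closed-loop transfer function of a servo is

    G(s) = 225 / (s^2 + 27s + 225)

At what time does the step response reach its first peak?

t_p ≈ 0.4805 s

Comparing s^2 + 27s + 225 to s^2 + 2ζωₙs + ωₙ²: ωₙ = 15 rad/s and ζ = 27/(2·15) = 0.9.
ζωₙ = 27/2 = 13.5, so ω_d = ωₙ√(1−ζ²) = √(ωₙ² − (ζωₙ)²) = √(225 − 13.5²) = √42.75 ≈ 6.538 rad/s.
t_p = π/ω_d = π/6.538 ≈ 0.4805 s.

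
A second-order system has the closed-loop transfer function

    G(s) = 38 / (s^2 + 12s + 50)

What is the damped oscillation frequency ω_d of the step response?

Comparing s^2 + 12s + 50 to s^2 + 2ζωₙs + ωₙ²: ωₙ = √50 ≈ 7.071 rad/s and ζ = 12/(2·√50) ≈ 0.8485.
ζωₙ = 12/2 = 6, so ω_d = ωₙ√(1−ζ²) = √(ωₙ² − (ζωₙ)²) = √(50 − 6²) = √14 ≈ 3.742 rad/s.

ω_d ≈ 3.742 rad/s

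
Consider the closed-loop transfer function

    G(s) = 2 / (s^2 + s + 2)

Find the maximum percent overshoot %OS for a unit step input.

%OS ≈ 30.5%

Comparing s^2 + s + 2 to s^2 + 2ζωₙs + ωₙ²: ωₙ = √2 ≈ 1.414 rad/s and ζ = 1/(2·√2) ≈ 0.3536.
%OS = 100·exp(−πζ/√(1−ζ²)) = 100·exp(−π·0.3536/√(1−0.3536²)) ≈ 30.5%.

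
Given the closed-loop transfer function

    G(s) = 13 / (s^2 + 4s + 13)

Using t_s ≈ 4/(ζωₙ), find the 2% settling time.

t_s ≈ 2 s

Comparing s^2 + 4s + 13 to s^2 + 2ζωₙs + ωₙ²: ωₙ = √13 ≈ 3.606 rad/s and ζ = 4/(2·√13) ≈ 0.5547.
ζωₙ = 4/2 = 2, so t_s ≈ 4/(ζωₙ) = 4/2 = 2 s.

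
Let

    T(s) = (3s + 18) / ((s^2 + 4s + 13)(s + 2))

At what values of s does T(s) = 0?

s = -6

Set the numerator to zero: 3s + 18 = 0, i.e. 3·(s + 6) = 0.
So s = -6.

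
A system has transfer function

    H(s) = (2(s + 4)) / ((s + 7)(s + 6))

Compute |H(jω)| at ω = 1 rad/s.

Substitute s = j1: numerator = 8 + j2, denominator = 41 + j13.
|H(j1)| = |8 + j2| / |41 + j13| = 8.2462 / 43.012 ≈ 0.1917.

|H(j1)| ≈ 0.1917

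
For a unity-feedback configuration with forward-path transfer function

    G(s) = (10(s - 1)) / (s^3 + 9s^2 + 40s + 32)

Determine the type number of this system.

Type 0

The denominator has no factor of s at the origin — no free integrator — so this is a Type 0 system.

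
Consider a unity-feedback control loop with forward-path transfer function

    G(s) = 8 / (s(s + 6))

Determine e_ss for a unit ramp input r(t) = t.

G(s) has one pole at the origin.
This is a Type 1 system. Kv = lim_{s→0} s·G(s) = 8/6 = 4/3.
e_ss = 1/Kv = 1/(4/3) = 3/4 ≈ 0.7500.

e_ss = 0.7500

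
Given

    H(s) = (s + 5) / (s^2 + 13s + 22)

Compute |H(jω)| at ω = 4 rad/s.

|H(j4)| ≈ 0.1223

Substitute s = j4: numerator = 5 + j4, denominator = 6 + j52.
|H(j4)| = |5 + j4| / |6 + j52| = 6.4031 / 52.345 ≈ 0.1223.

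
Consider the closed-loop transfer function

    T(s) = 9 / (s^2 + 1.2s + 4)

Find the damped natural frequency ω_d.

ω_d ≈ 1.908 rad/s

Comparing s^2 + 1.2s + 4 to s^2 + 2ζωₙs + ωₙ²: ωₙ = 2 rad/s and ζ = 1.2/(2·2) = 0.3.
ζωₙ = 1.2/2 = 0.6, so ω_d = ωₙ√(1−ζ²) = √(ωₙ² − (ζωₙ)²) = √(4 − 0.6²) = √3.64 ≈ 1.908 rad/s.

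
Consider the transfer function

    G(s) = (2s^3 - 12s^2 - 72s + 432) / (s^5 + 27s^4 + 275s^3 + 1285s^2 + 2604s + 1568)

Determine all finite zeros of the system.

Set the numerator to zero: 2s^3 - 12s^2 - 72s + 432 = 0, i.e. 2·(s^3 - 6s^2 - 36s + 216) = 0.
Factoring: (s + 6)(s - 6)^2 = 0.

s = -6, 6, 6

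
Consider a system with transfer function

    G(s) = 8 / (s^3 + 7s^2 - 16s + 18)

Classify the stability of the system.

unstable

The denominator s^3 + 7s^2 - 16s + 18 factors as (s + 9)(s^2 - 2s + 2), giving poles at s = -9, 1 + j, 1 - j.
Since the pole(s) at s = 1 + j, 1 - j lie in the right half-plane, the system is unstable.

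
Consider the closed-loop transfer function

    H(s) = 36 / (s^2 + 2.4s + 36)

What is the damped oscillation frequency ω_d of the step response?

Comparing s^2 + 2.4s + 36 to s^2 + 2ζωₙs + ωₙ²: ωₙ = 6 rad/s and ζ = 2.4/(2·6) = 0.2.
ζωₙ = 2.4/2 = 1.2, so ω_d = ωₙ√(1−ζ²) = √(ωₙ² − (ζωₙ)²) = √(36 − 1.2²) = √34.56 ≈ 5.879 rad/s.

ω_d ≈ 5.879 rad/s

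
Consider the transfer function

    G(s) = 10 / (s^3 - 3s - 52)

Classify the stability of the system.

The denominator s^3 - 3s - 52 factors as (s^2 + 4s + 13)(s - 4), giving poles at s = -2 ± 3j, 4.
Since the pole(s) at s = 4 lie in the right half-plane, the system is unstable.

unstable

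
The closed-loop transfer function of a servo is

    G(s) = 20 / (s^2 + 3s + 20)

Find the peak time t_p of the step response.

t_p ≈ 0.7457 s

Comparing s^2 + 3s + 20 to s^2 + 2ζωₙs + ωₙ²: ωₙ = √20 ≈ 4.472 rad/s and ζ = 3/(2·√20) ≈ 0.3354.
ζωₙ = 3/2 = 1.5, so ω_d = ωₙ√(1−ζ²) = √(ωₙ² − (ζωₙ)²) = √(20 − 1.5²) = √17.75 ≈ 4.213 rad/s.
t_p = π/ω_d = π/4.213 ≈ 0.7457 s.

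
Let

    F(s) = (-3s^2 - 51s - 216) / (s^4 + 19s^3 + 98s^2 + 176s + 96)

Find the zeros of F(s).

Set the numerator to zero: -3s^2 - 51s - 216 = 0, i.e. -3·(s^2 + 17s + 72) = 0.
Factoring: (s + 9)(s + 8) = 0.

s = -9, -8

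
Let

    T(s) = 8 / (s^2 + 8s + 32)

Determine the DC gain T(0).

Set s = 0: T(0) = (8) / (32) = 1/4.

T(0) = 1/4 ≈ 0.2500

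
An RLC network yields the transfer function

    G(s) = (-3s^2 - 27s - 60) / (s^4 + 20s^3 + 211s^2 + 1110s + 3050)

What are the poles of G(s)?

s = -5 ± 5j, -5 ± 6j

The poles are the roots of the denominator s^4 + 20s^3 + 211s^2 + 1110s + 3050 = 0.
No real roots exist; factor into two real quadratics: (s^2 + 10s + 50)(s^2 + 10s + 61) = 0.
Each quadratic gives a conjugate pair via the quadratic formula.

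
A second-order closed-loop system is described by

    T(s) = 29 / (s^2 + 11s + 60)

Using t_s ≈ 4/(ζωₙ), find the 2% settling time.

t_s ≈ 0.7273 s

Comparing s^2 + 11s + 60 to s^2 + 2ζωₙs + ωₙ²: ωₙ = √60 ≈ 7.746 rad/s and ζ = 11/(2·√60) ≈ 0.7100.
ζωₙ = 11/2 = 5.5, so t_s ≈ 4/(ζωₙ) = 4/5.5 ≈ 0.7273 s.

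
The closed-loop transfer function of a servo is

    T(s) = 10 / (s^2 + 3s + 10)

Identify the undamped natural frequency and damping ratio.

ωₙ ≈ 3.162 rad/s, ζ ≈ 0.4743

Compare the denominator to the standard form s^2 + 2ζωₙs + ωₙ².
ωₙ² = 10, so ωₙ = √10 ≈ 3.162 rad/s.
2ζωₙ = 3, so ζ = 3/(2·√10) ≈ 0.4743.
With ζ = 0.4743 the response is underdamped.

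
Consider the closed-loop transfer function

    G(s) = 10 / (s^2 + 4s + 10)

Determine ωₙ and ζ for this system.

Compare the denominator to the standard form s^2 + 2ζωₙs + ωₙ².
ωₙ² = 10, so ωₙ = √10 ≈ 3.162 rad/s.
2ζωₙ = 4, so ζ = 4/(2·√10) ≈ 0.6325.
With ζ = 0.6325 the response is underdamped.

ωₙ ≈ 3.162 rad/s, ζ ≈ 0.6325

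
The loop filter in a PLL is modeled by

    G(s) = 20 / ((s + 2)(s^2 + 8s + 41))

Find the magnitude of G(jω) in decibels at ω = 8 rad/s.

Substitute s = j8: numerator = 20, denominator = -558 - j56.
|G(j8)| = |20| / |-558 - j56| = 20 / 560.80 ≈ 0.03566.
In decibels: 20·log₁₀(0.03566) ≈ -29.0 dB.

|G(j8)|_dB ≈ -29.0 dB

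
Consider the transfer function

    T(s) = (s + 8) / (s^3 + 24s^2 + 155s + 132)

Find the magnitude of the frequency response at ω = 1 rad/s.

|T(j1)| ≈ 0.04286

Substitute s = j1: numerator = 8 + j1, denominator = 108 + j154.
|T(j1)| = |8 + j1| / |108 + j154| = 8.0623 / 188.10 ≈ 0.04286.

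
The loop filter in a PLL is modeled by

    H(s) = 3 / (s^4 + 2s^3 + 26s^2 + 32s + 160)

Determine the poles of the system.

The poles are the roots of the denominator s^4 + 2s^3 + 26s^2 + 32s + 160 = 0.
No real roots exist; factor into two real quadratics: (s^2 + 2s + 10)(s^2 + 16) = 0.
Each quadratic gives a conjugate pair via the quadratic formula.

s = -1 + 3j, -1 - 3j, 4j, -4j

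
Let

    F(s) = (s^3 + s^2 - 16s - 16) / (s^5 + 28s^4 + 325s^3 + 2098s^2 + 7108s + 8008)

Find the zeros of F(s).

Set the numerator to zero: s^3 + s^2 - 16s - 16 = 0.
Factoring: (s + 4)(s - 4)(s + 1) = 0.

s = -4, 4, -1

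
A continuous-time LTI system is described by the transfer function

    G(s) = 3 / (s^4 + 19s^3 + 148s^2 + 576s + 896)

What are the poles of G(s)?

The poles are the roots of the denominator s^4 + 19s^3 + 148s^2 + 576s + 896 = 0.
Trying s = -7: the polynomial evaluates to 0, so (s + 7) is a factor.
Dividing out leaves s^3 + 12s^2 + 64s + 128 = 0.
This factors further as (s^2 + 8s + 32)(s + 4) = 0.

s = -4 + 4j, -4 - 4j, -7, -4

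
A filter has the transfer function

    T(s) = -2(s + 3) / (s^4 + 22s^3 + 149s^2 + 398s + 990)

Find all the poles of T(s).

The poles are the roots of the denominator s^4 + 22s^3 + 149s^2 + 398s + 990 = 0.
Trying s = -9: the polynomial evaluates to 0, so (s + 9) is a factor.
Dividing out leaves s^3 + 13s^2 + 32s + 110 = 0.
This factors further as (s^2 + 2s + 10)(s + 11) = 0.

s = -1 + 3j, -1 - 3j, -9, -11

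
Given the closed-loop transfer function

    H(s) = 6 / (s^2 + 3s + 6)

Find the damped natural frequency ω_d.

ω_d ≈ 1.936 rad/s

Comparing s^2 + 3s + 6 to s^2 + 2ζωₙs + ωₙ²: ωₙ = √6 ≈ 2.449 rad/s and ζ = 3/(2·√6) ≈ 0.6124.
ζωₙ = 3/2 = 1.5, so ω_d = ωₙ√(1−ζ²) = √(ωₙ² − (ζωₙ)²) = √(6 − 1.5²) = √3.75 ≈ 1.936 rad/s.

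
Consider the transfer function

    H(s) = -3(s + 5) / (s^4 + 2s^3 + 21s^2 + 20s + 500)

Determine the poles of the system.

The poles are the roots of the denominator s^4 + 2s^3 + 21s^2 + 20s + 500 = 0.
No real roots exist; factor into two real quadratics: (s^2 - 4s + 20)(s^2 + 6s + 25) = 0.
Each quadratic gives a conjugate pair via the quadratic formula.

s = 2 ± 4j, -3 ± 4j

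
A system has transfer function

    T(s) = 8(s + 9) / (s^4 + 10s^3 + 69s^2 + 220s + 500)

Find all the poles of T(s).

s = -2 + 4j, -2 - 4j, -3 + 4j, -3 - 4j

The poles are the roots of the denominator s^4 + 10s^3 + 69s^2 + 220s + 500 = 0.
No real roots exist; factor into two real quadratics: (s^2 + 4s + 20)(s^2 + 6s + 25) = 0.
Each quadratic gives a conjugate pair via the quadratic formula.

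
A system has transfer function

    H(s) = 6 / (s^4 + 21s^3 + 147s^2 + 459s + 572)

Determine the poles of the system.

s = -3 ± 2j, -4, -11

The poles are the roots of the denominator s^4 + 21s^3 + 147s^2 + 459s + 572 = 0.
Trying s = -4: the polynomial evaluates to 0, so (s + 4) is a factor.
Dividing out leaves s^3 + 17s^2 + 79s + 143 = 0.
This factors further as (s^2 + 6s + 13)(s + 11) = 0.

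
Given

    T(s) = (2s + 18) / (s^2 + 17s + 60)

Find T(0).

Set s = 0: T(0) = (18) / (60) = 3/10.

T(0) = 3/10 ≈ 0.3000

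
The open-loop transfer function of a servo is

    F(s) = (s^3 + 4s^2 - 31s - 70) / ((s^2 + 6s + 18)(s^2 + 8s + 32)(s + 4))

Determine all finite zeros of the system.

Set the numerator to zero: s^3 + 4s^2 - 31s - 70 = 0.
Factoring: (s - 5)(s + 2)(s + 7) = 0.

s = 5, -2, -7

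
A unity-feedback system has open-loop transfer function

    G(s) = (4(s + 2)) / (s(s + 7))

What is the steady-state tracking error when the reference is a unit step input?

e_ss = 0

G(s) has one pole at the origin.
This is a Type 1 system; for a step input the steady-state error is zero.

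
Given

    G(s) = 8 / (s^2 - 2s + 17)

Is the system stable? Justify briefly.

unstable

The denominator s^2 - 2s + 17 factors as (s^2 - 2s + 17), giving poles at s = 1 ± 4j.
Since the pole(s) at s = 1 ± 4j lie in the right half-plane, the system is unstable.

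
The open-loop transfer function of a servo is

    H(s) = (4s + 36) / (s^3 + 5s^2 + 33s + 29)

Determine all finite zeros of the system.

Set the numerator to zero: 4s + 36 = 0, i.e. 4·(s + 9) = 0.
So s = -9.

s = -9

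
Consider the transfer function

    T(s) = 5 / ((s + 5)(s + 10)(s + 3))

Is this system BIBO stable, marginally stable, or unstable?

stable

The poles can be read from the denominator factors: s = -5, -10, -3.
Since all poles lie strictly in the left half-plane, the system is stable.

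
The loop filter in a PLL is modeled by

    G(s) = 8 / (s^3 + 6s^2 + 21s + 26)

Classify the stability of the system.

stable

The denominator s^3 + 6s^2 + 21s + 26 factors as (s + 2)(s^2 + 4s + 13), giving poles at s = -2, -2 + 3j, -2 - 3j.
Since all poles lie strictly in the left half-plane, the system is stable.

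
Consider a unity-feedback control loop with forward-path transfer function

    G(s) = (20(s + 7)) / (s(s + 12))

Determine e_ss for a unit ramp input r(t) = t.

e_ss = 0.08571

G(s) has one pole at the origin.
This is a Type 1 system. Kv = lim_{s→0} s·G(s) = 140/12 = 35/3.
e_ss = 1/Kv = 1/(35/3) = 3/35 ≈ 0.08571.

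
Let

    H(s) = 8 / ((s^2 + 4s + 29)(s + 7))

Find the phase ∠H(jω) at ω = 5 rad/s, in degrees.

At s = j5: numerator = 8, denominator = -72 + j160.
∠H = ∠num − ∠den = 0° − (114.23°) = -114.2°.

∠H(j5) ≈ -114.2°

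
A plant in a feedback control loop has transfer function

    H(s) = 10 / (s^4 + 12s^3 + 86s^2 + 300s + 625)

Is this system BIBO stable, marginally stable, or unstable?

stable

The denominator s^4 + 12s^3 + 86s^2 + 300s + 625 factors as (s^2 + 6s + 25)(s^2 + 6s + 25), giving poles at s = -3 ± 4j, -3 ± 4j.
Since all poles lie strictly in the left half-plane, the system is stable.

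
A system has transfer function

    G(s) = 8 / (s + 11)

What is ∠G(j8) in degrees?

At s = j8: numerator = 8, denominator = 11 + j8.
∠G = ∠num − ∠den = 0° − (36.027°) = -36.03°.

∠G(j8) ≈ -36.03°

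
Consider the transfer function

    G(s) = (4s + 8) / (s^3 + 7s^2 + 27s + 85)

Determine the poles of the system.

s = -1 ± 4j, -5

The poles are the roots of the denominator s^3 + 7s^2 + 27s + 85 = 0.
Trying s = -5: the polynomial evaluates to 0, so (s + 5) is a factor.
Dividing out leaves s^2 + 2s + 17 = 0.
The quadratic formula then gives s = -1 ± 4j.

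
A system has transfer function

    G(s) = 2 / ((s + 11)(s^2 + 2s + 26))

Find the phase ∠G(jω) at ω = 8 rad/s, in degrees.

At s = j8: numerator = 2, denominator = -546 - j128.
∠G = ∠num − ∠den = 0° − (-166.81°) = 166.8°.

∠G(j8) ≈ 166.8°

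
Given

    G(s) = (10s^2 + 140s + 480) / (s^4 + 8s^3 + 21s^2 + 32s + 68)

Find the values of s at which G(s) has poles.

s = 2j, -2j, -4 + j, -4 - j

The poles are the roots of the denominator s^4 + 8s^3 + 21s^2 + 32s + 68 = 0.
No real roots exist; factor into two real quadratics: (s^2 + 4)(s^2 + 8s + 17) = 0.
Each quadratic gives a conjugate pair via the quadratic formula.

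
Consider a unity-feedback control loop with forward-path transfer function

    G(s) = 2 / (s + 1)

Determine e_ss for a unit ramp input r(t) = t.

e_ss = ∞

G(s) has no poles at the origin.
This is a Type 0 system; Kv = lim_{s→0} s·G(s) = 0, so the steady-state error for a ramp input is infinite.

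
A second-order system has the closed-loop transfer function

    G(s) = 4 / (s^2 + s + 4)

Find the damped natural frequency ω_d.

Comparing s^2 + s + 4 to s^2 + 2ζωₙs + ωₙ²: ωₙ = 2 rad/s and ζ = 1/(2·2) = 0.25.
ζωₙ = 1/2 = 0.5, so ω_d = ωₙ√(1−ζ²) = √(ωₙ² − (ζωₙ)²) = √(4 − 0.5²) = √3.75 ≈ 1.936 rad/s.

ω_d ≈ 1.936 rad/s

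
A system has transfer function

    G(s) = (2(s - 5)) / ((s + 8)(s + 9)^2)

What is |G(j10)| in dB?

Substitute s = j10: numerator = -10 + j20, denominator = -1952 + j1250.
|G(j10)| = |-10 + j20| / |-1952 + j1250| = 22.361 / 2317.9 ≈ 0.009647.
In decibels: 20·log₁₀(0.009647) ≈ -40.3 dB.

|G(j10)|_dB ≈ -40.3 dB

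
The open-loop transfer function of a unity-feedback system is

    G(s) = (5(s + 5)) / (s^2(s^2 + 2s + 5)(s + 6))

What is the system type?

Type 2

The denominator has 2 factors of s at the origin (free integrators), so this is a Type 2 system.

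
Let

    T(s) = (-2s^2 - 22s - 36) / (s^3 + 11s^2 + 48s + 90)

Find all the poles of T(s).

s = -3 + 3j, -3 - 3j, -5

The poles are the roots of the denominator s^3 + 11s^2 + 48s + 90 = 0.
Trying s = -5: the polynomial evaluates to 0, so (s + 5) is a factor.
Dividing out leaves s^2 + 6s + 18 = 0.
The quadratic formula then gives s = -3 ± 3j.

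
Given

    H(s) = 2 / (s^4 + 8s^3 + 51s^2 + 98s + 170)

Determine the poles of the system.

s = -1 + 2j, -1 - 2j, -3 + 5j, -3 - 5j

The poles are the roots of the denominator s^4 + 8s^3 + 51s^2 + 98s + 170 = 0.
No real roots exist; factor into two real quadratics: (s^2 + 2s + 5)(s^2 + 6s + 34) = 0.
Each quadratic gives a conjugate pair via the quadratic formula.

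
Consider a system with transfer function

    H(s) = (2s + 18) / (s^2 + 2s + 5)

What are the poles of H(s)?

s = -1 + 2j, -1 - 2j

The poles are the roots of the denominator s^2 + 2s + 5 = 0.
Using the quadratic formula: s = (-2 ± √(-16))/2 = -1 ± 2j.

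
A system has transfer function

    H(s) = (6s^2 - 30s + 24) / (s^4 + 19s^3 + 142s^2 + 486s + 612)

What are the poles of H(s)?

The poles are the roots of the denominator s^4 + 19s^3 + 142s^2 + 486s + 612 = 0.
Trying s = -3: the polynomial evaluates to 0, so (s + 3) is a factor.
Dividing out leaves s^3 + 16s^2 + 94s + 204 = 0.
This factors further as (s^2 + 10s + 34)(s + 6) = 0.

s = -5 ± 3j, -3, -6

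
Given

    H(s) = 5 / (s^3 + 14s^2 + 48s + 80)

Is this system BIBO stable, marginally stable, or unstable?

The denominator s^3 + 14s^2 + 48s + 80 factors as (s^2 + 4s + 8)(s + 10), giving poles at s = -2 ± 2j, -10.
Since all poles lie strictly in the left half-plane, the system is stable.

stable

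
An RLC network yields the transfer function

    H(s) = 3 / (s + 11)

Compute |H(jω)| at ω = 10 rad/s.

|H(j10)| ≈ 0.2018

Substitute s = j10: numerator = 3, denominator = 11 + j10.
|H(j10)| = |3| / |11 + j10| = 3 / 14.866 ≈ 0.2018.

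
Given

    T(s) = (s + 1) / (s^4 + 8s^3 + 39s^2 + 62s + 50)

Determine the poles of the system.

s = -1 ± j, -3 ± 4j

The poles are the roots of the denominator s^4 + 8s^3 + 39s^2 + 62s + 50 = 0.
No real roots exist; factor into two real quadratics: (s^2 + 2s + 2)(s^2 + 6s + 25) = 0.
Each quadratic gives a conjugate pair via the quadratic formula.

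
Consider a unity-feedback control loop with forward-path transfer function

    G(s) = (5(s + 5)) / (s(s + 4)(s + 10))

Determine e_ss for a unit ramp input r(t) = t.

e_ss = 1.600

G(s) has one pole at the origin.
This is a Type 1 system. Kv = lim_{s→0} s·G(s) = 25/40 = 5/8.
e_ss = 1/Kv = 1/(5/8) = 8/5 ≈ 1.600.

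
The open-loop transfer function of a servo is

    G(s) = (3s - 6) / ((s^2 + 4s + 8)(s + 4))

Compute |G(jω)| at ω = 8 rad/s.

|G(j8)| ≈ 0.04288

Substitute s = j8: numerator = -6 + j24, denominator = -480 - j320.
|G(j8)| = |-6 + j24| / |-480 - j320| = 24.739 / 576.89 ≈ 0.04288.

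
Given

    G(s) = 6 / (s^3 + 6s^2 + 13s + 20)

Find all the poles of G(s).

The poles are the roots of the denominator s^3 + 6s^2 + 13s + 20 = 0.
Trying s = -4: the polynomial evaluates to 0, so (s + 4) is a factor.
Dividing out leaves s^2 + 2s + 5 = 0.
The quadratic formula then gives s = -1 ± 2j.

s = -1 + 2j, -1 - 2j, -4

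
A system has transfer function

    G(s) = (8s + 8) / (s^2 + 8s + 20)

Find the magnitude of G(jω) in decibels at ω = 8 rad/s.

Substitute s = j8: numerator = 8 + j64, denominator = -44 + j64.
|G(j8)| = |8 + j64| / |-44 + j64| = 64.498 / 77.666 ≈ 0.8305.
In decibels: 20·log₁₀(0.8305) ≈ -1.61 dB.

|G(j8)|_dB ≈ -1.61 dB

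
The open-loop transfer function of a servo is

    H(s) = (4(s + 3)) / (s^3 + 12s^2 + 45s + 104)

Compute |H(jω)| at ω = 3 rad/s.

Substitute s = j3: numerator = 12 + j12, denominator = -4 + j108.
|H(j3)| = |12 + j12| / |-4 + j108| = 16.971 / 108.07 ≈ 0.1570.

|H(j3)| ≈ 0.1570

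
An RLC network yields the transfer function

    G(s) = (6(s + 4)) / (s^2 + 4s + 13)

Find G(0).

G(0) = 24/13 ≈ 1.846

Set s = 0: G(0) = (24) / (13) = 24/13.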